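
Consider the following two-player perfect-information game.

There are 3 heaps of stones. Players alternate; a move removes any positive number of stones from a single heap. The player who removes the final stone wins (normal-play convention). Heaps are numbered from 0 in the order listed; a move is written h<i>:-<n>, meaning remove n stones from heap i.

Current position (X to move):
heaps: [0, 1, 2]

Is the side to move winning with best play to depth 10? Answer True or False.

[(0,1,2)] X move#1: h1:-1:-1/(0,0,2), h2:-1:+1/(0,1,1)*, h2:-2:-1/(0,1,0)
[(0,1,1)] O move#2: h1:-1:-1/(0,0,1)*, h2:-1:-1/(0,1,0)
[(0,0,1)] X move#3: h2:-1:+1/(0,0,0)*
[(0,0,0)] end (terminal -1, O#4); searched (0,1,2) to 10

X winning at [(0,1,2)]: True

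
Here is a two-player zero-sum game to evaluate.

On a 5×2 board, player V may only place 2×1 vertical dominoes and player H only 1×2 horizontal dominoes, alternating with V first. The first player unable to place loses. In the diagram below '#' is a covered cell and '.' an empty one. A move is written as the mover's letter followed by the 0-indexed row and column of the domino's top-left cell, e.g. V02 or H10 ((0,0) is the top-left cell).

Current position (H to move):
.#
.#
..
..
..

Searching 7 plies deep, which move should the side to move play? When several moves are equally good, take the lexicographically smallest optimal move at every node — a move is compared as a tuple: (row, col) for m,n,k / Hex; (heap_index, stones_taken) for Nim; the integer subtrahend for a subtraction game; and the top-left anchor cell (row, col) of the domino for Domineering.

H's best at [.#/.#/../../..]: H30

ply 1, H at .#/.#/../../.. | H20=-1→.#/.#/##/../..; H30=+1→.#/.#/../##/..*; H40=-1→.#/.#/../../##
ply 2, V at .#/.#/../##/.. | V00=-1→##/##/../##/..*; V10=-1→.#/##/#./##/..
ply 3, H at ##/##/../##/.. | H20=+1→##/##/##/##/..*; H40=+1→##/##/../##/##
ply 4: ##/##/##/##/.. is terminal -1 (V); from .#/.#/../../.. depth 7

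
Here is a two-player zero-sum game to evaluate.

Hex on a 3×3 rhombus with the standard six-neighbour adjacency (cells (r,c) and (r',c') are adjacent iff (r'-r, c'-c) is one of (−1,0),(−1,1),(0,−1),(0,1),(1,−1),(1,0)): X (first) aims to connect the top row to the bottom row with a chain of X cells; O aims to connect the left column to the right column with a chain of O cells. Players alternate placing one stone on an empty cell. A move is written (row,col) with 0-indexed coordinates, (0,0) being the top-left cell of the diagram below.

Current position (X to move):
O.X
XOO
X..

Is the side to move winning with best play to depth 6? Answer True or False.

X winning at [O.X/XOO/X..]: True

[O.X/XOO/X..] X move#1: (0,1):+1/OXX/XOO/X..*, (2,1):-1/O.X/XOO/XX., (2,2):-1/O.X/XOO/X.X
[OXX/XOO/X..] end (terminal -1, O#2); searched O.X/XOO/X.. to 6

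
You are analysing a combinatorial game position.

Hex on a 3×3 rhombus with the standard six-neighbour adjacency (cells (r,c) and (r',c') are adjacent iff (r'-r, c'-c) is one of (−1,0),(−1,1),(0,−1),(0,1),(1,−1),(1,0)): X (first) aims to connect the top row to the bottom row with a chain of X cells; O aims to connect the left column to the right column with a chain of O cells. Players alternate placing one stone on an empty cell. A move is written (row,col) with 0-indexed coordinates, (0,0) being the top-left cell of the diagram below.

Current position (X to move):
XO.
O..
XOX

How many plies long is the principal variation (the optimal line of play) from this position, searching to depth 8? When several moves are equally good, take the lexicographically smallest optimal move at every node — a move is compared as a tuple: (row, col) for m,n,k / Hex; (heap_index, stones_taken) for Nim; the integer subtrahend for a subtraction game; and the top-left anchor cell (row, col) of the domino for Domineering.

PV length from [XO./O../XOX]: 3 plies

[XO./O../XOX] X move#1: (0,2):+1/XOX/O../XOX*, (1,1):-1/XO./OX./XOX, (1,2):-1/XO./O.X/XOX
[XOX/O../XOX] O move#2: (1,1):-1/XOX/OO./XOX*, (1,2):-1/XOX/O.O/XOX
[XOX/OO./XOX] X move#3: (1,2):+1/XOX/OOX/XOX*
[XOX/OOX/XOX] end (terminal -1, O#4); searched XO./O../XOX to 8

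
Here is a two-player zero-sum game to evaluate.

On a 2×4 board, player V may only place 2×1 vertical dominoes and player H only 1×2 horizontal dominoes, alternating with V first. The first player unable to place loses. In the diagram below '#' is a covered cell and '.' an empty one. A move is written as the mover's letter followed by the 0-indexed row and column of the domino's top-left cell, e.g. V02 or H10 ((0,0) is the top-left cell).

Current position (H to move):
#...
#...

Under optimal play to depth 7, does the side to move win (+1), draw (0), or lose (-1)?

[#.../#...] H move#1: H01:+1/###./#...*, H02:+1/#.##/#..., H11:+1/#.../###., H12:+1/#.../#.##
[###./#...] V move#2: V03:-1/####/#..#*
[####/#..#] H move#3: H11:+1/####/####*
[####/####] end (terminal -1, V#4); searched #.../#... to 7

value(#.../#..., H) = +1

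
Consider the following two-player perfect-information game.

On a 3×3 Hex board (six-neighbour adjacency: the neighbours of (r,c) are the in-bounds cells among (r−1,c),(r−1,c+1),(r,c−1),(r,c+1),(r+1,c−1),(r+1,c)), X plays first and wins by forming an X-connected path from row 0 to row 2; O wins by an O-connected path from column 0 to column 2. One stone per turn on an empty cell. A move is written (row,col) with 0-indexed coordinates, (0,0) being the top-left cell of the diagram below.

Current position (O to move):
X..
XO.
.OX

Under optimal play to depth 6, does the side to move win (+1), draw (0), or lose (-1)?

value(X../XO./.OX, O) = +1

ply 1, O at X../XO./.OX | (0,1)=-1→XO./XO./.OX; (0,2)=-1→X.O/XO./.OX; (1,2)=-1→X../XOO/.OX; (2,0)=+1→X../XO./OOX*
ply 2, X at X../XO./OOX | (0,1)=-1→XX./XO./OOX*; (0,2)=-1→X.X/XO./OOX; (1,2)=-1→X../XOX/OOX
ply 3, O at XX./XO./OOX | (0,2)=+1→XXO/XO./OOX*; (1,2)=+1→XX./XOO/OOX
ply 4: XXO/XO./OOX is terminal -1 (X); from X../XO./.OX depth 6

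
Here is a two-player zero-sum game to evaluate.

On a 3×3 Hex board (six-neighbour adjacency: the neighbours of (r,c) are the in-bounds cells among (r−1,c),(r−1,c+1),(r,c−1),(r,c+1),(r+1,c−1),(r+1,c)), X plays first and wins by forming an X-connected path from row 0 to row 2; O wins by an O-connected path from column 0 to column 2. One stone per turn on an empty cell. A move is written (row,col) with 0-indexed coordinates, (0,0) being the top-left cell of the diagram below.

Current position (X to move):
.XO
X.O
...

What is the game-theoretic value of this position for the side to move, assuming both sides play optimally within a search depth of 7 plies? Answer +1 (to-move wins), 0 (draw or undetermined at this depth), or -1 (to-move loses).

ply 1, X at .XO/X.O/... | (0,0)=-1→XXO/X.O/...; (1,1)=+1→.XO/XXO/...*; (2,0)=+1→.XO/X.O/X..; (2,1)=+1→.XO/X.O/.X.; (2,2)=-1→.XO/X.O/..X
ply 2, O at .XO/XXO/... | (0,0)=-1→OXO/XXO/...*; (2,0)=-1→.XO/XXO/O..; (2,1)=-1→.XO/XXO/.O.; (2,2)=-1→.XO/XXO/..O
ply 3, X at OXO/XXO/... | (2,0)=+1→OXO/XXO/X..*; (2,1)=+1→OXO/XXO/.X.; (2,2)=+1→OXO/XXO/..X
ply 4: OXO/XXO/X.. is terminal -1 (O); from .XO/X.O/... depth 7

value(.XO/X.O/..., X) = +1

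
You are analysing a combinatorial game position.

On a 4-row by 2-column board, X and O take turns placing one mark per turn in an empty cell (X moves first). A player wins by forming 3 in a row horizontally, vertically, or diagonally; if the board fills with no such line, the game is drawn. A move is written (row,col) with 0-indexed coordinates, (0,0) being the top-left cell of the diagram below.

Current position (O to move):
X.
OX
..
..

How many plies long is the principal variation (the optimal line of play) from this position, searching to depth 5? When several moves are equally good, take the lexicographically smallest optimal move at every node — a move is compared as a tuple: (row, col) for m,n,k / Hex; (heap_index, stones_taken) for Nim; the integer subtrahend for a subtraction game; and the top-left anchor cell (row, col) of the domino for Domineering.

ply 1, O at X./OX/../.. | (0,1)=+0→XO/OX/../..*; (2,0)=+0→X./OX/O./..; (2,1)=+0→X./OX/.O/..; (3,0)=+0→X./OX/../O.; (3,1)=+0→X./OX/../.O
ply 2, X at XO/OX/../.. | (2,0)=+0→XO/OX/X./..*; (2,1)=+0→XO/OX/.X/..; (3,0)=+0→XO/OX/../X.; (3,1)=+0→XO/OX/../.X
ply 3, O at XO/OX/X./.. | (2,1)=+0→XO/OX/XO/..*; (3,0)=+0→XO/OX/X./O.; (3,1)=+0→XO/OX/X./.O
ply 4, X at XO/OX/XO/.. | (3,0)=+0→XO/OX/XO/X.*; (3,1)=+0→XO/OX/XO/.X
ply 5, O at XO/OX/XO/X. | (3,1)=+0→XO/OX/XO/XO*
ply 6: XO/OX/XO/XO is terminal +0 (X); from X./OX/../.. depth 5

PV length from [X./OX/../..]: 5 plies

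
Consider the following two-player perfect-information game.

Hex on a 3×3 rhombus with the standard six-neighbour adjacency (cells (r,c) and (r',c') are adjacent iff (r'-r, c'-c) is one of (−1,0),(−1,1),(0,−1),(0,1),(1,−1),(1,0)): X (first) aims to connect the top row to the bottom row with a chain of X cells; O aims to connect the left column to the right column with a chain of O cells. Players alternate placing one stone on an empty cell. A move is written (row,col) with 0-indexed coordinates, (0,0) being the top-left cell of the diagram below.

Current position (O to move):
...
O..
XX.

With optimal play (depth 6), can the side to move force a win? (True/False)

O winning at [.../O../XX.]: True

[.../O../XX.] O move#1: (0,0):-1/O../O../XX., (0,1):-1/.O./O../XX., (0,2):+1/..O/O../XX.*, (1,1):+1/.../OO./XX., (1,2):-1/.../O.O/XX., (2,2):-1/.../O../XXO
[..O/O../XX.] X move#2: (0,0):-1/X.O/O../XX.*, (0,1):-1/.XO/O../XX., (1,1):-1/..O/OX./XX., (1,2):-1/..O/O.X/XX., (2,2):-1/..O/O../XXX
[X.O/O../XX.] O move#3: (0,1):+1/XOO/O../XX.*, (1,1):+1/X.O/OO./XX., (1,2):+1/X.O/O.O/XX., (2,2):+1/X.O/O../XXO
[XOO/O../XX.] end (terminal -1, X#4); searched .../O../XX. to 6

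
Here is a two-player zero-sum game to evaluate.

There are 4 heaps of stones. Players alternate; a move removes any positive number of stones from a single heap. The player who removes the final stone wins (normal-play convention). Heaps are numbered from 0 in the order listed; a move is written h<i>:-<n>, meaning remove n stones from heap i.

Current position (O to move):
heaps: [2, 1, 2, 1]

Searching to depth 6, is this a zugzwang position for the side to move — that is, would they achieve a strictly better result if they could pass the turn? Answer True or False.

zugzwang((2,1,2,1), O) = True

[(2,1,2,1)] O move#1: h0:-1:-1/(1,1,2,1)*, h0:-2:-1/(0,1,2,1), h1:-1:-1/(2,0,2,1), h2:-1:-1/(2,1,1,1), h2:-2:-1/(2,1,0,1), h3:-1:-1/(2,1,2,0)
[(1,1,2,1)] X move#2: h0:-1:-1/(0,1,2,1), h1:-1:-1/(1,0,2,1), h2:-1:+1/(1,1,1,1)*, h2:-2:-1/(1,1,0,1), h3:-1:-1/(1,1,2,0)
[(1,1,1,1)] O move#3: h0:-1:-1/(0,1,1,1)*, h1:-1:-1/(1,0,1,1), h2:-1:-1/(1,1,0,1), h3:-1:-1/(1,1,1,0)
[(0,1,1,1)] X move#4: h1:-1:+1/(0,0,1,1)*, h2:-1:+1/(0,1,0,1), h3:-1:+1/(0,1,1,0)
[(0,0,1,1)] O move#5: h2:-1:-1/(0,0,0,1)*, h3:-1:-1/(0,0,1,0)
[(0,0,0,1)] X move#6: h3:-1:+1/(0,0,0,0)*
[(0,0,0,0)] end (terminal -1, O#7); searched (2,1,2,1) to 6
suppose O passes — search the same position with X to move:
pass> [(2,1,2,1)] X move#1: h0:-1:-1/(1,1,2,1)*, h0:-2:-1/(0,1,2,1), h1:-1:-1/(2,0,2,1), h2:-1:-1/(2,1,1,1), h2:-2:-1/(2,1,0,1), h3:-1:-1/(2,1,2,0)
pass> [(1,1,2,1)] O move#2: h0:-1:-1/(0,1,2,1), h1:-1:-1/(1,0,2,1), h2:-1:+1/(1,1,1,1)*, h2:-2:-1/(1,1,0,1), h3:-1:-1/(1,1,2,0)
pass> [(1,1,1,1)] X move#3: h0:-1:-1/(0,1,1,1)*, h1:-1:-1/(1,0,1,1), h2:-1:-1/(1,1,0,1), h3:-1:-1/(1,1,1,0)
pass> [(0,1,1,1)] O move#4: h1:-1:+1/(0,0,1,1)*, h2:-1:+1/(0,1,0,1), h3:-1:+1/(0,1,1,0)
pass> [(0,0,1,1)] X move#5: h2:-1:-1/(0,0,0,1)*, h3:-1:-1/(0,0,1,0)
pass> [(0,0,0,1)] O move#6: h3:-1:+1/(0,0,0,0)*
pass> [(0,0,0,0)] end (terminal -1, X#7); searched (2,1,2,1) to 6
for O: play -1, pass +1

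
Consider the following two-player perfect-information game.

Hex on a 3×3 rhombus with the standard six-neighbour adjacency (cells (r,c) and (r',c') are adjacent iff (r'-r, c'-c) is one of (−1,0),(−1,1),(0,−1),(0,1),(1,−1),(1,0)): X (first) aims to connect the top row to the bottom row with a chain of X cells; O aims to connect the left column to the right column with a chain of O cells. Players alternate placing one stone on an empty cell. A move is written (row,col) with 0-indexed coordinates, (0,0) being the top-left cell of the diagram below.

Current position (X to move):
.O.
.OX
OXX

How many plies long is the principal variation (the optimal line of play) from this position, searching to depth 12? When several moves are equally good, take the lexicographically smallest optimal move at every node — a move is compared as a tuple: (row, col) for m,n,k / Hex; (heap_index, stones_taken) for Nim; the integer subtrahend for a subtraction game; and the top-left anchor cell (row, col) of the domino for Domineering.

ply 1, X at .O./.OX/OXX | (0,0)=-1→XO./.OX/OXX; (0,2)=+1→.OX/.OX/OXX*; (1,0)=-1→.O./XOX/OXX
ply 2: .OX/.OX/OXX is terminal -1 (O); from .O./.OX/OXX depth 12

PV length from [.O./.OX/OXX]: 1 ply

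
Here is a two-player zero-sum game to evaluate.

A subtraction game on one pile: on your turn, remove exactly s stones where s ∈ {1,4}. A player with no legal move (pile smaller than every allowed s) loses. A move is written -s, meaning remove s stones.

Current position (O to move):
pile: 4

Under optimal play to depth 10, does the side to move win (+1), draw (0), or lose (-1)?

ply 1, O at 4 | -1=-1→3; -4=+1→0*
ply 2: 0 is terminal -1 (X); from 4 depth 10

value(4, O) = +1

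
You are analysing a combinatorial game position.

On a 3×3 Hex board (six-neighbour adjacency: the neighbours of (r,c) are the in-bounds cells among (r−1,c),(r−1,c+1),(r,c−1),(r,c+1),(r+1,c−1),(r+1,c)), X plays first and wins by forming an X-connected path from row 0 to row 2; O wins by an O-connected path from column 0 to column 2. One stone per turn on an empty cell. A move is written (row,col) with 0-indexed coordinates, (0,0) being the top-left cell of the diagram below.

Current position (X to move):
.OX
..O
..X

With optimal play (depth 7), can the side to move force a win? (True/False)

X winning at [.OX/..O/..X]: True

ply 1, X at .OX/..O/..X | (0,0)=-1→XOX/..O/..X; (1,0)=-1→.OX/X.O/..X; (1,1)=+1→.OX/.XO/..X*; (2,0)=-1→.OX/..O/X.X; (2,1)=-1→.OX/..O/.XX
ply 2, O at .OX/.XO/..X | (0,0)=-1→OOX/.XO/..X*; (1,0)=-1→.OX/OXO/..X; (2,0)=-1→.OX/.XO/O.X; (2,1)=-1→.OX/.XO/.OX
ply 3, X at OOX/.XO/..X | (1,0)=+1→OOX/XXO/..X*; (2,0)=+1→OOX/.XO/X.X; (2,1)=+1→OOX/.XO/.XX
ply 4, O at OOX/XXO/..X | (2,0)=-1→OOX/XXO/O.X*; (2,1)=-1→OOX/XXO/.OX
ply 5, X at OOX/XXO/O.X | (2,1)=+1→OOX/XXO/OXX*
ply 6: OOX/XXO/OXX is terminal -1 (O); from .OX/..O/..X depth 7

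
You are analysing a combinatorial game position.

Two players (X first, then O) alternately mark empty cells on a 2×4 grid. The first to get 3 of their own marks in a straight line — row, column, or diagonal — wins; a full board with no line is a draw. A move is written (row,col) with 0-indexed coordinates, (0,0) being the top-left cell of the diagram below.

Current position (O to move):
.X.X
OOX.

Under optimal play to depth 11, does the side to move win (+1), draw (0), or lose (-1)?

value(.X.X/OOX., O) = 0

[.X.X/OOX.] O move#1: (0,0):-1/OX.X/OOX., (0,2):+0/.XOX/OOX.*, (1,3):-1/.X.X/OOXO
[.XOX/OOX.] X move#2: (0,0):+0/XXOX/OOX.*, (1,3):+0/.XOX/OOXX
[XXOX/OOX.] O move#3: (1,3):+0/XXOX/OOXO*
[XXOX/OOXO] end (terminal +0, X#4); searched .X.X/OOX. to 11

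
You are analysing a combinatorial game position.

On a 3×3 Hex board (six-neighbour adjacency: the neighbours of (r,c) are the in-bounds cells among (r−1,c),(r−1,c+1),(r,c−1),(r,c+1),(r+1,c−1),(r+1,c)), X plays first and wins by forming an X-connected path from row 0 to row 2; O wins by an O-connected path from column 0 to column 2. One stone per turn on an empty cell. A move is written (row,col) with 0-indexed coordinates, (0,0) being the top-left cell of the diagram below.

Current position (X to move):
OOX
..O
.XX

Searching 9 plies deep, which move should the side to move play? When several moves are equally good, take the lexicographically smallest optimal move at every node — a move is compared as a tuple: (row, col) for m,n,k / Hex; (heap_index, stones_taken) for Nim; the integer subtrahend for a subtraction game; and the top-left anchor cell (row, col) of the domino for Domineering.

X's best at [OOX/..O/.XX]: (1,1)

[OOX/..O/.XX] X move#1: (1,0):-1/OOX/X.O/.XX, (1,1):+1/OOX/.XO/.XX*, (2,0):-1/OOX/..O/XXX
[OOX/.XO/.XX] end (terminal -1, O#2); searched OOX/..O/.XX to 9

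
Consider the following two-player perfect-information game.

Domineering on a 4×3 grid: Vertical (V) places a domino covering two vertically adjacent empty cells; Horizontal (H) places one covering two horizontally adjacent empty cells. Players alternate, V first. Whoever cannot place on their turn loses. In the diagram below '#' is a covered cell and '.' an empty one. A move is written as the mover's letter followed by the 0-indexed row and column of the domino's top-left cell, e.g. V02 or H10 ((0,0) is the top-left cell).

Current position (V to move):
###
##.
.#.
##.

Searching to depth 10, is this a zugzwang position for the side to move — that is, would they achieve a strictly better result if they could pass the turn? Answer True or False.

zugzwang(###/##./.#./##., V) = False

p1 V@[###/##./.#./##.]: V12[###/###/.##/##.]+1* V22[###/##./.##/###]+1
p2 H@[###/###/.##/##.] terminal -1; root [###/##./.#./##.] d10
pass branch (H moves first from the same position):
  | p1 H@[###/##./.#./##.] terminal -1; root [###/##./.#./##.] d10
V moving scores +1; V passing scores +1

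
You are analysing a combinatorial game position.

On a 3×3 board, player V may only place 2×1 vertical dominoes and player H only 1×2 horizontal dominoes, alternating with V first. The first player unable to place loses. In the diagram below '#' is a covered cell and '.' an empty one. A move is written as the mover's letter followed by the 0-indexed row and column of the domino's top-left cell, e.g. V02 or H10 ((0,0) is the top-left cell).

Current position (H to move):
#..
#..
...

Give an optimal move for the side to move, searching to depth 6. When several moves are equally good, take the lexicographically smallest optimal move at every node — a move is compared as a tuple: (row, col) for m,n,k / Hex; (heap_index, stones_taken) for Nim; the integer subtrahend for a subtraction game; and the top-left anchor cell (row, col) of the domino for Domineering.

H's best at [#../#../...]: H11

p1 H@[#../#../...]: H01[###/#../...]-1 H11[#../###/...]+1* H20[#../#../##.]-1 H21[#../#../.##]-1
p2 V@[#../###/...] terminal -1; root [#../#../...] d6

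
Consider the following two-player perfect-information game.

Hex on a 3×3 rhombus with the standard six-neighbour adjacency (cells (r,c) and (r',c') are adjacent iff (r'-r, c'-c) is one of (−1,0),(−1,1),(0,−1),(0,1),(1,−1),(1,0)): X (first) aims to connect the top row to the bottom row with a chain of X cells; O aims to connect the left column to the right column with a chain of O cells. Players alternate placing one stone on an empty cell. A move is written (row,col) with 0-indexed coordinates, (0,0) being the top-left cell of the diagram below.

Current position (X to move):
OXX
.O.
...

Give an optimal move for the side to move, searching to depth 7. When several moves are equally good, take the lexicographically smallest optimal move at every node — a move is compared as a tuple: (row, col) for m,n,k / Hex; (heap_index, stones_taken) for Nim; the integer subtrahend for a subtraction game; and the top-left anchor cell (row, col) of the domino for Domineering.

X's best at [OXX/.O./...]: (1,0)

ply 1, X at OXX/.O./... | (1,0)=+1→OXX/XO./...*; (1,2)=+1→OXX/.OX/...; (2,0)=+1→OXX/.O./X..; (2,1)=-1→OXX/.O./.X.; (2,2)=-1→OXX/.O./..X
ply 2, O at OXX/XO./... | (1,2)=-1→OXX/XOO/...*; (2,0)=-1→OXX/XO./O..; (2,1)=-1→OXX/XO./.O.; (2,2)=-1→OXX/XO./..O
ply 3, X at OXX/XOO/... | (2,0)=+1→OXX/XOO/X..*; (2,1)=-1→OXX/XOO/.X.; (2,2)=-1→OXX/XOO/..X
ply 4: OXX/XOO/X.. is terminal -1 (O); from OXX/.O./... depth 7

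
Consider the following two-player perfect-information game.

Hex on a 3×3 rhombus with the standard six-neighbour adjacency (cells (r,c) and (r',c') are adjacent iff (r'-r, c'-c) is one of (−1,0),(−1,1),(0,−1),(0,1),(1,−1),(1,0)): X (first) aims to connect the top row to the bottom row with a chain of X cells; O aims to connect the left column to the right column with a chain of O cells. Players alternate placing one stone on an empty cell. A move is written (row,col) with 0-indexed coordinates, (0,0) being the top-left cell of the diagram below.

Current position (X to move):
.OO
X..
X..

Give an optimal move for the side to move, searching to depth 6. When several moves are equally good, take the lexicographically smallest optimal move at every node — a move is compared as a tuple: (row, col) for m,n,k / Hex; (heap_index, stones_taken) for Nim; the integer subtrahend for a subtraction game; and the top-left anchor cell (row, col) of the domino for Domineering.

p1 X@[.OO/X../X..]: (0,0)[XOO/X../X..]+1* (1,1)[.OO/XX./X..]-1 (1,2)[.OO/X.X/X..]-1 (2,1)[.OO/X../XX.]-1 (2,2)[.OO/X../X.X]-1
p2 O@[XOO/X../X..] terminal -1; root [.OO/X../X..] d6

X's best at [.OO/X../X..]: (0,0)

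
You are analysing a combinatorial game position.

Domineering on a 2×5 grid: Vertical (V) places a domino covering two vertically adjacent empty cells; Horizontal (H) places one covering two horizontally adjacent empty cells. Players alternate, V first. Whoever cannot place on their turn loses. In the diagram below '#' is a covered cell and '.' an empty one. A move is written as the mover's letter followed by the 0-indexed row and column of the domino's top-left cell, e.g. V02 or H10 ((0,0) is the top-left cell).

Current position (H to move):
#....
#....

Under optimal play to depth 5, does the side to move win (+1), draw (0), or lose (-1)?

value(#..../#...., H) = +1

p1 H@[#..../#....]: H01[###../#....]-1 H02[#.##./#....]+1* H03[#..##/#....]-1 H11[#..../###..]-1 H12[#..../#.##.]+1 H13[#..../#..##]-1
p2 V@[#.##./#....]: V01[####./##...]-1* V04[#.###/#...#]-1
p3 H@[####./##...]: H12[####./####.]-1 H13[####./##.##]+1*
p4 V@[####./##.##] terminal -1; root [#..../#....] d5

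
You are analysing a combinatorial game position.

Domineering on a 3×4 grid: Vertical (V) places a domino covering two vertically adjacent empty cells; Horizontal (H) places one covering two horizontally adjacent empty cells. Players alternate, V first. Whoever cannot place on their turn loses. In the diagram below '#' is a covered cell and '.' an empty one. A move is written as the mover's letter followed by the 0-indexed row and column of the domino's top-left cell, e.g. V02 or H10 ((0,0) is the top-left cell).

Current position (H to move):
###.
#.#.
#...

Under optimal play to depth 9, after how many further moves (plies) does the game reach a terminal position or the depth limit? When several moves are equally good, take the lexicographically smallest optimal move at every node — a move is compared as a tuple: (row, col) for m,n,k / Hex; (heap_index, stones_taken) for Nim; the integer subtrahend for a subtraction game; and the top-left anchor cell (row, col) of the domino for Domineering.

ply 1, H at ###./#.#./#... | H21=-1→###./#.#./###.*; H22=-1→###./#.#./#.##
ply 2, V at ###./#.#./###. | V03=+1→####/#.##/###.*; V13=+1→###./#.##/####
ply 3: ####/#.##/###. is terminal -1 (H); from ###./#.#./#... depth 9

PV length from [###./#.#./#...]: 2 plies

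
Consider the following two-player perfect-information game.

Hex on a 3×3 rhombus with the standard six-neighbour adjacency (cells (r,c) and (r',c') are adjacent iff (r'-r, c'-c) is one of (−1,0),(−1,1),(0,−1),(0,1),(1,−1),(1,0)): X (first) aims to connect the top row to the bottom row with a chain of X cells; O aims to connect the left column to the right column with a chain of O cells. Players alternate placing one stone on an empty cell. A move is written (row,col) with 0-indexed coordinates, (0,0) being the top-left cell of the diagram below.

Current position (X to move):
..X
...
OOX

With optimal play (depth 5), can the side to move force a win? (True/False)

X winning at [..X/.../OOX]: True

ply 1, X at ..X/.../OOX | (0,0)=-1→X.X/.../OOX; (0,1)=-1→.XX/.../OOX; (1,0)=-1→..X/X../OOX; (1,1)=-1→..X/.X./OOX; (1,2)=+1→..X/..X/OOX*
ply 2: ..X/..X/OOX is terminal -1 (O); from ..X/.../OOX depth 5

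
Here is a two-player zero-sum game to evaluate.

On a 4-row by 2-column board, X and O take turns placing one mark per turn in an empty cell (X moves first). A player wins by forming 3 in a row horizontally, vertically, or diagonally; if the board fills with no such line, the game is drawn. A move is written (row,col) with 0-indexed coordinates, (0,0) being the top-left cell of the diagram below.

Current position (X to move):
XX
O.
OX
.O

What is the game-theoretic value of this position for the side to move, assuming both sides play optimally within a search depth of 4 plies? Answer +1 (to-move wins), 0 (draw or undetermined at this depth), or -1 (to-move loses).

[XX/O./OX/.O] X move#1: (1,1):+1/XX/OX/OX/.O*, (3,0):+0/XX/O./OX/XO
[XX/OX/OX/.O] end (terminal -1, O#2); searched XX/O./OX/.O to 4

value(XX/O./OX/.O, X) = +1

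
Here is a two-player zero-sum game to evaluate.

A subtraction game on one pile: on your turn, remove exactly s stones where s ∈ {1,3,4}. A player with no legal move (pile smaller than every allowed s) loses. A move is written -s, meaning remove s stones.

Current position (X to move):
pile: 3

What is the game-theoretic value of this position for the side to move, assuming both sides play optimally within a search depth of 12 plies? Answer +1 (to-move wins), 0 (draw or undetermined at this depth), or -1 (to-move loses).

p1 X@[3]: -1[2]+1* -3[0]+1
p2 O@[2]: -1[1]-1*
p3 X@[1]: -1[0]+1*
p4 O@[0] terminal -1; root [3] d12

value(3, X) = +1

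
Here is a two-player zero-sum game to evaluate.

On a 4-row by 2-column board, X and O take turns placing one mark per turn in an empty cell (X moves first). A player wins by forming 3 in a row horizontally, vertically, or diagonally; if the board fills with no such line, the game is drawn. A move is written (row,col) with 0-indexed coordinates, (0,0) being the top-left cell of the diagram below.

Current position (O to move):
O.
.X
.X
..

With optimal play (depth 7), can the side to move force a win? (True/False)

ply 1, O at O./.X/.X/.. | (0,1)=-1→OO/.X/.X/..*; (1,0)=-1→O./OX/.X/..; (2,0)=-1→O./.X/OX/..; (3,0)=-1→O./.X/.X/O.; (3,1)=-1→O./.X/.X/.O
ply 2, X at OO/.X/.X/.. | (1,0)=+0→OO/XX/.X/..; (2,0)=+0→OO/.X/XX/..; (3,0)=+0→OO/.X/.X/X.; (3,1)=+1→OO/.X/.X/.X*
ply 3: OO/.X/.X/.X is terminal -1 (O); from O./.X/.X/.. depth 7

O winning at [O./.X/.X/..]: False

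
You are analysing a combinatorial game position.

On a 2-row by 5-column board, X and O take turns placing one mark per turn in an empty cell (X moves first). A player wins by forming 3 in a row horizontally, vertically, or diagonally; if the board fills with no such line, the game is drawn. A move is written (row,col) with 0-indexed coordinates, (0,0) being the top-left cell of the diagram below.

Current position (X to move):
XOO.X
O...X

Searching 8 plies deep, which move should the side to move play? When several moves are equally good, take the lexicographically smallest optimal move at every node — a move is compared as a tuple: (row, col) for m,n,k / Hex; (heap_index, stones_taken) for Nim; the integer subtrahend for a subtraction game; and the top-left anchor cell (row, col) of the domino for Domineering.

[XOO.X/O...X] X move#1: (0,3):+0/XOOXX/O...X*, (1,1):-1/XOO.X/OX..X, (1,2):-1/XOO.X/O.X.X, (1,3):-1/XOO.X/O..XX
[XOOXX/O...X] O move#2: (1,1):+0/XOOXX/OO..X*, (1,2):+0/XOOXX/O.O.X, (1,3):+0/XOOXX/O..OX
[XOOXX/OO..X] X move#3: (1,2):+0/XOOXX/OOX.X*, (1,3):-1/XOOXX/OO.XX
[XOOXX/OOX.X] O move#4: (1,3):+0/XOOXX/OOXOX*
[XOOXX/OOXOX] end (terminal +0, X#5); searched XOO.X/O...X to 8

X's best at [XOO.X/O...X]: (0,3)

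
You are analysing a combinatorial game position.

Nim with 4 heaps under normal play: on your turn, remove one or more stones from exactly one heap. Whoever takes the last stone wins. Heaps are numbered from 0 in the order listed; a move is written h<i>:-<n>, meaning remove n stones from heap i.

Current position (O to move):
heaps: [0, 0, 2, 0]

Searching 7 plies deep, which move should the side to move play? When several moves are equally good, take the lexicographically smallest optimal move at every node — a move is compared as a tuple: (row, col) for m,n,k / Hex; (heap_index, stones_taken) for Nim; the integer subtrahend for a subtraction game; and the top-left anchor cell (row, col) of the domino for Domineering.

O's best at [(0,0,2,0)]: h2:-2

p1 O@[(0,0,2,0)]: h2:-1[(0,0,1,0)]-1 h2:-2[(0,0,0,0)]+1*
p2 X@[(0,0,0,0)] terminal -1; root [(0,0,2,0)] d7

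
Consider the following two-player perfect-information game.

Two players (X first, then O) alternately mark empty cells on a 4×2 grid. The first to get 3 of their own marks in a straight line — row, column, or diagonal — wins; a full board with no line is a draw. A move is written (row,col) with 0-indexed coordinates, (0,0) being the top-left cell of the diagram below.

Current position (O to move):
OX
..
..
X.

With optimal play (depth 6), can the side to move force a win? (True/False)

[OX/../../X.] O move#1: (1,0):+0/OX/O./../X.*, (1,1):+0/OX/.O/../X., (2,0):+0/OX/../O./X., (2,1):+0/OX/../.O/X., (3,1):+0/OX/../../XO
[OX/O./../X.] X move#2: (1,1):-1/OX/OX/../X., (2,0):+0/OX/O./X./X.*, (2,1):-1/OX/O./.X/X., (3,1):-1/OX/O./../XX
[OX/O./X./X.] O move#3: (1,1):+0/OX/OO/X./X.*, (2,1):+0/OX/O./XO/X., (3,1):+0/OX/O./X./XO
[OX/OO/X./X.] X move#4: (2,1):+0/OX/OO/XX/X.*, (3,1):+0/OX/OO/X./XX
[OX/OO/XX/X.] O move#5: (3,1):+0/OX/OO/XX/XO*
[OX/OO/XX/XO] end (terminal +0, X#6); searched OX/../../X. to 6

O winning at [OX/../../X.]: False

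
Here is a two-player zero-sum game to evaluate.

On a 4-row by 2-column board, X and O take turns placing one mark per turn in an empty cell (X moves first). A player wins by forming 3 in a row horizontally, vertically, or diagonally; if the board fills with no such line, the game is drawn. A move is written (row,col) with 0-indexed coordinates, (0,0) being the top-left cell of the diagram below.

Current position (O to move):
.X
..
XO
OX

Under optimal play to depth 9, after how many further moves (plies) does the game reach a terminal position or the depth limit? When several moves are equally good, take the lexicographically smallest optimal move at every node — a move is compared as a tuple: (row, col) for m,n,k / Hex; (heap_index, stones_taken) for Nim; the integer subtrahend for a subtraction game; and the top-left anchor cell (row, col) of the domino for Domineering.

PV length from [.X/../XO/OX]: 3 plies

[.X/../XO/OX] O move#1: (0,0):+0/OX/../XO/OX*, (1,0):+0/.X/O./XO/OX, (1,1):+0/.X/.O/XO/OX
[OX/../XO/OX] X move#2: (1,0):+0/OX/X./XO/OX*, (1,1):+0/OX/.X/XO/OX
[OX/X./XO/OX] O move#3: (1,1):+0/OX/XO/XO/OX*
[OX/XO/XO/OX] end (terminal +0, X#4); searched .X/../XO/OX to 9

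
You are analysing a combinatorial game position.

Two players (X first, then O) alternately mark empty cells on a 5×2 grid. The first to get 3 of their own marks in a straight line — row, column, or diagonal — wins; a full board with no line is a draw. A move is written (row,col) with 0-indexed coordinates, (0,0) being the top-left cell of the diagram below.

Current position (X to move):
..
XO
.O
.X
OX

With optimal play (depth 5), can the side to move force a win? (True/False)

p1 X@[../XO/.O/.X/OX]: (0,0)[X./XO/.O/.X/OX]-1 (0,1)[.X/XO/.O/.X/OX]+0* (2,0)[../XO/XO/.X/OX]-1 (3,0)[../XO/.O/XX/OX]-1
p2 O@[.X/XO/.O/.X/OX]: (0,0)[OX/XO/.O/.X/OX]+0* (2,0)[.X/XO/OO/.X/OX]+0 (3,0)[.X/XO/.O/OX/OX]+0
p3 X@[OX/XO/.O/.X/OX]: (2,0)[OX/XO/XO/.X/OX]+0* (3,0)[OX/XO/.O/XX/OX]+0
p4 O@[OX/XO/XO/.X/OX]: (3,0)[OX/XO/XO/OX/OX]+0*
p5 X@[OX/XO/XO/OX/OX] terminal +0; root [../XO/.O/.X/OX] d5

X winning at [../XO/.O/.X/OX]: False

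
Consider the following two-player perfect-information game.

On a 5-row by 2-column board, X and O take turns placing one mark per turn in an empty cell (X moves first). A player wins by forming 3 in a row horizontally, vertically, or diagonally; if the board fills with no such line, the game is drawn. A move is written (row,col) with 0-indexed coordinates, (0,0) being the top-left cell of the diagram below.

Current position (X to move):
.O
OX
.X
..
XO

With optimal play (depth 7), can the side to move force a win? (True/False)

ply 1, X at .O/OX/.X/../XO | (0,0)=+0→XO/OX/.X/../XO; (2,0)=+1→.O/OX/XX/../XO*; (3,0)=+1→.O/OX/.X/X./XO; (3,1)=+1→.O/OX/.X/.X/XO
ply 2, O at .O/OX/XX/../XO | (0,0)=-1→OO/OX/XX/../XO*; (3,0)=-1→.O/OX/XX/O./XO; (3,1)=-1→.O/OX/XX/.O/XO
ply 3, X at OO/OX/XX/../XO | (3,0)=+1→OO/OX/XX/X./XO*; (3,1)=+1→OO/OX/XX/.X/XO
ply 4: OO/OX/XX/X./XO is terminal -1 (O); from .O/OX/.X/../XO depth 7

X winning at [.O/OX/.X/../XO]: True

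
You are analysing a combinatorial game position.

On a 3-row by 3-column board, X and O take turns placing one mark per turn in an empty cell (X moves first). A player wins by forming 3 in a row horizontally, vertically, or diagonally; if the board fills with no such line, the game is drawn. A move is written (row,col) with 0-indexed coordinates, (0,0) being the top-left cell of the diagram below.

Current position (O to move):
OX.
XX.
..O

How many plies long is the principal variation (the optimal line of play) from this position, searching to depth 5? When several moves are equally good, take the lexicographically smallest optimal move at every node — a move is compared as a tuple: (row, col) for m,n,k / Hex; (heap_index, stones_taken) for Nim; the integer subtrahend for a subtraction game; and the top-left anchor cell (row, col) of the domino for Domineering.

PV length from [OX./XX./..O]: 2 plies

[OX./XX./..O] O move#1: (0,2):-1/OXO/XX./..O*, (1,2):-1/OX./XXO/..O, (2,0):-1/OX./XX./O.O, (2,1):-1/OX./XX./.OO
[OXO/XX./..O] X move#2: (1,2):+1/OXO/XXX/..O*, (2,0):-1/OXO/XX./X.O, (2,1):+1/OXO/XX./.XO
[OXO/XXX/..O] end (terminal -1, O#3); searched OX./XX./..O to 5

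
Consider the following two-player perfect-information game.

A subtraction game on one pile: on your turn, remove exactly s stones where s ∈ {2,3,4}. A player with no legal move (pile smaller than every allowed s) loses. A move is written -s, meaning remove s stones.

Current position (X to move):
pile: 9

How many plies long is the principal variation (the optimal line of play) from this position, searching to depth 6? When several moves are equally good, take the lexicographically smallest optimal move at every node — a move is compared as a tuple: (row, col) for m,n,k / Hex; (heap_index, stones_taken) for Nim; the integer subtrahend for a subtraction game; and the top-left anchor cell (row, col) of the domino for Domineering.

PV length from [9]: 3 plies

ply 1, X at 9 | -2=+1→7*; -3=+1→6; -4=-1→5
ply 2, O at 7 | -2=-1→5*; -3=-1→4; -4=-1→3
ply 3, X at 5 | -2=-1→3; -3=-1→2; -4=+1→1*
ply 4: 1 is terminal -1 (O); from 9 depth 6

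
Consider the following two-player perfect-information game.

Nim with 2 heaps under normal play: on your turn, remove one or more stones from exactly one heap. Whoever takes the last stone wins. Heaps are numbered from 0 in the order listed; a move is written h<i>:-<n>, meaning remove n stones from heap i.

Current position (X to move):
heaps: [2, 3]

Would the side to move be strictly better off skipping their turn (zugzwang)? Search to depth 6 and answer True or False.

[(2,3)] X move#1: h0:-1:-1/(1,3), h0:-2:-1/(0,3), h1:-1:+1/(2,2)*, h1:-2:-1/(2,1), h1:-3:-1/(2,0)
[(2,2)] O move#2: h0:-1:-1/(1,2)*, h0:-2:-1/(0,2), h1:-1:-1/(2,1), h1:-2:-1/(2,0)
[(1,2)] X move#3: h0:-1:-1/(0,2), h1:-1:+1/(1,1)*, h1:-2:-1/(1,0)
[(1,1)] O move#4: h0:-1:-1/(0,1)*, h1:-1:-1/(1,0)
[(0,1)] X move#5: h1:-1:+1/(0,0)*
[(0,0)] end (terminal -1, O#6); searched (2,3) to 6
if X skipped the turn, O would face:
~ [(2,3)] O move#1: h0:-1:-1/(1,3), h0:-2:-1/(0,3), h1:-1:+1/(2,2)*, h1:-2:-1/(2,1), h1:-3:-1/(2,0)
~ [(2,2)] X move#2: h0:-1:-1/(1,2)*, h0:-2:-1/(0,2), h1:-1:-1/(2,1), h1:-2:-1/(2,0)
~ [(1,2)] O move#3: h0:-1:-1/(0,2), h1:-1:+1/(1,1)*, h1:-2:-1/(1,0)
~ [(1,1)] X move#4: h0:-1:-1/(0,1)*, h1:-1:-1/(1,0)
~ [(0,1)] O move#5: h1:-1:+1/(0,0)*
~ [(0,0)] end (terminal -1, X#6); searched (2,3) to 6
compare (X): move=+1 vs pass=-1

zugzwang((2,3), X) = False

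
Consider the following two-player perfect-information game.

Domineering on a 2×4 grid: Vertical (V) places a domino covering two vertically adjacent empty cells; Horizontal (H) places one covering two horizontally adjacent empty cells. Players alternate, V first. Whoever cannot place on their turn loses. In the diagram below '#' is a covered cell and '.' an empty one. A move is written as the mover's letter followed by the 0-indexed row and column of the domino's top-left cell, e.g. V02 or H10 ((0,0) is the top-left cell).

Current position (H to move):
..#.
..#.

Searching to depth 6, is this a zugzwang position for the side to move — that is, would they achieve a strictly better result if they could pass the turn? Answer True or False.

[..#./..#.] H move#1: H00:+1/###./..#.*, H10:+1/..#./###.
[###./..#.] V move#2: V03:-1/####/..##*
[####/..##] H move#3: H10:+1/####/####*
[####/####] end (terminal -1, V#4); searched ..#./..#. to 6
pass branch (V moves first from the same position):
  | [..#./..#.] V move#1: V00:+1/#.#./#.#.*, V01:+1/.##./.##., V03:-1/..##/..##
  | [#.#./#.#.] end (terminal -1, H#2); searched ..#./..#. to 6
H moving scores +1; H passing scores -1

zugzwang(..#./..#., H) = False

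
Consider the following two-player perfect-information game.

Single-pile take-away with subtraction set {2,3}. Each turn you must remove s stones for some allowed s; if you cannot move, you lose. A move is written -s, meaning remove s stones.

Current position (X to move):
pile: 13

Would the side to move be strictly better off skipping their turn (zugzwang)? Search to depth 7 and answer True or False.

zugzwang(13, X) = False

ply 1, X at 13 | -2=+1→11*; -3=+1→10
ply 2, O at 11 | -2=-1→9*; -3=-1→8
ply 3, X at 9 | -2=-1→7; -3=+1→6*
ply 4, O at 6 | -2=-1→4*; -3=-1→3
ply 5, X at 4 | -2=-1→2; -3=+1→1*
ply 6: 1 is terminal -1 (O); from 13 depth 7
if X skipped the turn, O would face:
~ ply 1, O at 13 | -2=+1→11*; -3=+1→10
~ ply 2, X at 11 | -2=-1→9*; -3=-1→8
~ ply 3, O at 9 | -2=-1→7; -3=+1→6*
~ ply 4, X at 6 | -2=-1→4*; -3=-1→3
~ ply 5, O at 4 | -2=-1→2; -3=+1→1*
~ ply 6: 1 is terminal -1 (X); from 13 depth 7
compare (X): move=+1 vs pass=-1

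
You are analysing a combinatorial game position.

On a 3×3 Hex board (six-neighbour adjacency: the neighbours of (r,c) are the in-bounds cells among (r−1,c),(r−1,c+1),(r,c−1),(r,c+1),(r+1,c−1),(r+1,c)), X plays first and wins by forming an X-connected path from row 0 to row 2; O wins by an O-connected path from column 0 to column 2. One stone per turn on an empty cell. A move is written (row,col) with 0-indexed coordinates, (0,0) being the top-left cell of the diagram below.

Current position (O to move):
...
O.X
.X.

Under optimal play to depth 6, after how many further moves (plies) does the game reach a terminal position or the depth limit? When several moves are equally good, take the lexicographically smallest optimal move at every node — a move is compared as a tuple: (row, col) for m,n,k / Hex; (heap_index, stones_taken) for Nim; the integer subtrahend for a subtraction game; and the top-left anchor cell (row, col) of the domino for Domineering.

PV length from [.../O.X/.X.]: 3 plies

[.../O.X/.X.] O move#1: (0,0):-1/O../O.X/.X., (0,1):-1/.O./O.X/.X., (0,2):+1/..O/O.X/.X.*, (1,1):-1/.../OOX/.X., (2,0):-1/.../O.X/OX., (2,2):-1/.../O.X/.XO
[..O/O.X/.X.] X move#2: (0,0):-1/X.O/O.X/.X.*, (0,1):-1/.XO/O.X/.X., (1,1):-1/..O/OXX/.X., (2,0):-1/..O/O.X/XX., (2,2):-1/..O/O.X/.XX
[X.O/O.X/.X.] O move#3: (0,1):+1/XOO/O.X/.X.*, (1,1):+1/X.O/OOX/.X., (2,0):+1/X.O/O.X/OX., (2,2):+1/X.O/O.X/.XO
[XOO/O.X/.X.] end (terminal -1, X#4); searched .../O.X/.X. to 6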